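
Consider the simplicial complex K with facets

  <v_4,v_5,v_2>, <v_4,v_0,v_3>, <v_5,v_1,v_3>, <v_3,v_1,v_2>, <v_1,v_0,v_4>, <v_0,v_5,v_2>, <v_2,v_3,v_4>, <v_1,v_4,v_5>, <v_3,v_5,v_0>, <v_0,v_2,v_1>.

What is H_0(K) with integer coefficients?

Take the total order v_0 < v_1 < v_2 < v_3 < v_4 < v_5 on the vertex set. Then K (dimension 2) consists of the simplices:

  0-simplices (6): [v_0], [v_1], [v_2], [v_3], [v_4], [v_5]
  1-simplices (15): (15 of them)
  2-simplices (10): [v_0,v_1,v_2], [v_0,v_1,v_4], [v_0,v_2,v_5], [v_0,v_3,v_4], [v_0,v_3,v_5], [v_1,v_2,v_3], [v_1,v_3,v_5], [v_1,v_4,v_5], [v_2,v_3,v_4], [v_2,v_4,v_5]

so the chain groups are C_0 ≅ Z^6, C_1 ≅ Z^15, C_2 ≅ Z^10.

The boundary map ∂_1: C_1 → C_0 maps an edge to its endpoints' difference, ∂[p,q] = q − p.
The 6×15 boundary matrix has rank 5 and Smith normal form diag(1,1,1,1,1).

Boundary ∂_2: C_2 → C_1 maps a triangle to the signed sum of its edges. For instance
  ∂[v_1,v_4,v_5] = [v_4,v_5] − [v_1,v_5] + [v_1,v_4],
  ∂[v_2,v_3,v_4] = [v_3,v_4] − [v_2,v_4] + [v_2,v_3].
This gives a 15×10 integer matrix of rank 10; reducing to Smith normal form yields diagonal entries (1,1,1,1,1,1,1,1,1,2).

From H_k ≅ ker(∂_k) / im(∂_{k+1}) we obtain:

  H_0: rank C_0 − rank ∂_1 = 6 − 5 = 1, and the invariant factors of ∂_1 are all 1, so H_0 = Z.

(K is a triangulation of the real projective plane RP^2.)

H_0 ≅ Z.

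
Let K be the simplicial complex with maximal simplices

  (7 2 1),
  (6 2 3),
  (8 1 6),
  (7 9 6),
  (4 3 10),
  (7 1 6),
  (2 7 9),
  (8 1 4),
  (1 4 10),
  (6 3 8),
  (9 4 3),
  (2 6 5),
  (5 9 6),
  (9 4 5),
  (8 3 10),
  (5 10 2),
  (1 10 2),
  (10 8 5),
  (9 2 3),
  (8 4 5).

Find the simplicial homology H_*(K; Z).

H_0 = Z,  H_1 = Z ⊕ Z/2,  H_2 = 0.

Fix the vertex order 1 < 2 < 3 < 4 < 5 < 6 < 7 < 8 < 9 < 10 and write every simplex with vertices in increasing order. Then dim K = 2 and the simplices of K are:

  0-simplices (10): [1], [2], [3], [4], [5], [6], [7], [8], [9], [10]
  1-simplices (30): (30 of them)
  2-simplices (20): (20 of them)

giving chain groups C_0 ≅ Z^10, C_1 ≅ Z^30, C_2 ≅ Z^20.

Boundary ∂_1: C_1 → C_0 maps an edge to its endpoints' difference, ∂[p,q] = q − p.
The resulting 10×30 matrix has rank 9, and its Smith normal form has invariant factors (1,1,1,1,1,1,1,1,1).

∂_2: C_2 → C_1 maps a triangle to the signed sum of its edges. For instance
  ∂[2,5,6] = [5,6] − [2,6] + [2,5],
  ∂[4,5,8] = [5,8] − [4,8] + [4,5].
The 30×20 boundary matrix has rank 20 and Smith normal form diag(1,1,1,1,1,1,1,1,1,1,1,1,1,1,1,1,1,1,1,2).

Now H_k = ker ∂_k / im ∂_{k+1}, so:

  H_0: rank C_0 − rank ∂_1 = 10 − 9 = 1, and the invariant factors of ∂_1 are all 1, so H_0 ≅ Z.
  H_1: rank ker ∂_1 − rank ∂_2 = (30 − 9) − 20 = 1, and ∂_2 has invariant factor 2 > 1, so H_1 ≅ Z ⊕ Z/2.
  H_2: rank ker ∂_2 − rank ∂_3 = (20 − 20) − 0 = 0, and there is no ∂_3, so H_2 ≅ 0.

(K is a triangulation of the Klein bottle.)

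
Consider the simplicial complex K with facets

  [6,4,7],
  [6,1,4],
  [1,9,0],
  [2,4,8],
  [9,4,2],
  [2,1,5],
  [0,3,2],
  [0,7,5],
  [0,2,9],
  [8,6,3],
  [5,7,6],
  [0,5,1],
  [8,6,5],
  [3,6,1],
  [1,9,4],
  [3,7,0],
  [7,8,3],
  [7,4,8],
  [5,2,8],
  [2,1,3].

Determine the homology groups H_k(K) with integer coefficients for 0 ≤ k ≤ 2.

H_0 = Z,  H_1 = Z ⊕ Z/2Z,  H_2 = 0.

We work with the vertex ordering 0 < 1 < 2 < 3 < 4 < 5 < 6 < 7 < 8 < 9. The simplices of K, each written with vertices in increasing order, are:

  0-simplices (10): [0], [1], [2], [3], [4], [5], [6], [7], [8], [9]
  1-simplices (30): (30 of them)
  2-simplices (20): (20 of them)

giving chain groups C_0 ≅ Z^10, C_1 ≅ Z^30, C_2 ≅ Z^20.

∂_1: C_1 → C_0 is given by ∂[p,q] = [q] − [p]. For instance
  ∂[2,8] = [8] − [2].
As a 10×30 matrix over Z this has rank 9, with invariant factors (1,1,1,1,1,1,1,1,1).

Boundary ∂_2: C_2 → C_1 maps a triangle to the signed sum of its edges. For instance
  ∂[3,7,8] = [7,8] − [3,8] + [3,7],
  ∂[1,2,5] = [2,5] − [1,5] + [1,2].
The resulting 30×20 matrix has rank 20, and its Smith normal form has invariant factors (1,1,1,1,1,1,1,1,1,1,1,1,1,1,1,1,1,1,1,2).

From H_k ≅ ker(∂_k) / im(∂_{k+1}) we obtain:

  H_0: rank C_0 − rank ∂_1 = 10 − 9 = 1, and the invariant factors of ∂_1 are all 1, so H_0 ≅ Z.
  H_1: rank ker ∂_1 − rank ∂_2 = (30 − 9) − 20 = 1, and ∂_2 has invariant factor 2 > 1, so H_1 ≅ Z ⊕ Z/2Z.
  H_2: rank ker ∂_2 − rank ∂_3 = (20 − 20) − 0 = 0, and there is no ∂_3, so H_2 ≅ 0.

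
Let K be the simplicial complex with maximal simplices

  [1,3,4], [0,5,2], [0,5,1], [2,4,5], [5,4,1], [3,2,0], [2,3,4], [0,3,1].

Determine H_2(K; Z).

We work with the vertex ordering 0 < 1 < 2 < 3 < 4 < 5. The simplices of K, each written with vertices in increasing order, are:

  0-simplices (6): [0], [1], [2], [3], [4], [5]
  1-simplices (12): [0,1], [0,2], [0,3], [0,5], [1,3], [1,4], [1,5], [2,3], [2,4], [2,5], [3,4], [4,5]
  2-simplices (8): [0,1,3], [0,1,5], [0,2,3], [0,2,5], [1,3,4], [1,4,5], [2,3,4], [2,4,5]

so the chain groups are C_0 ≅ Z^6, C_1 ≅ Z^12, C_2 ≅ Z^8.

∂_1: C_1 → C_0 sends each edge [p,q] (with p < q) to q − p. For instance
  ∂[4,5] = [5] − [4].
As a 6×12 matrix over Z this has rank 5, with invariant factors (1,1,1,1,1).

Boundary ∂_2: C_2 → C_1 maps a triangle to the signed sum of its edges. For instance
  ∂[0,1,3] = [1,3] − [0,3] + [0,1],
  ∂[1,4,5] = [4,5] − [1,5] + [1,4].
As a 12×8 matrix over Z this has rank 7, with invariant factors (1,1,1,1,1,1,1).

From H_k ≅ ker(∂_k) / im(∂_{k+1}) we obtain:

  H_2: rank ker ∂_2 − rank ∂_3 = (8 − 7) − 0 = 1, and there is no ∂_3, so H_2 = Z.

(K is a triangulation of the 2-sphere S^2.)

H_2 ≅ Z.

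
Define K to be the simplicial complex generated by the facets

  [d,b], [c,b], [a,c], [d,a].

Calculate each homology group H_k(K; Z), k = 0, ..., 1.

Take the total order a < b < c < d on the vertex set. Then K (dimension 1) consists of the simplices:

  0-simplices (4): a, b, c, d
  1-simplices (4): ac, ad, bc, bd

Hence C_0 ≅ Z^4, C_1 ≅ Z^4.

Boundary ∂_1: C_1 → C_0 sends each edge [p,q] (with p < q) to q − p. For instance
  ∂bc = c − b.
As a 4×4 matrix over Z this has rank 3, with invariant factors (1,1,1).

Reading off H_k = ker ∂_k / im ∂_{k+1}:

  H_0: rank C_0 − rank ∂_1 = 4 − 3 = 1, and the invariant factors of ∂_1 are all 1, so H_0 = Z.
  H_1: rank ker ∂_1 − rank ∂_2 = (4 − 3) − 0 = 1, and there is no ∂_2, so H_1 = Z.

H_0 = Z,  H_1 = Z.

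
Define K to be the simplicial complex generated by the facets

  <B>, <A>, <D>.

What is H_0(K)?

H_0 ≅ Z^3.

Take the total order A < B < D on the vertex set. Then K (dimension 0) consists of the simplices:

  0-simplices (3): A, B, D

so the chain groups are C_0 ≅ Z^3.

Now H_k = ker ∂_k / im ∂_{k+1}, so:

  H_0: rank C_0 − rank ∂_1 = 3 − 0 = 3, and there is no ∂_1, so H_0 ≅ Z^3.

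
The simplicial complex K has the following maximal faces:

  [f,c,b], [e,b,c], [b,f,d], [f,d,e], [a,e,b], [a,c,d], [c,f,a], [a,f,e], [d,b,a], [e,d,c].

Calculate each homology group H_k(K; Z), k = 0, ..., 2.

K has 6 vertices, 15 edges, 10 triangles.
rank ∂_0 = 0, rank ∂_1 = 5 ⇒ b_0 = 6 − 0 − 5 = 1; all invariant factors of ∂_1 are 1 so no torsion. So H_0 ≅ Z.
rank ∂_1 = 5, rank ∂_2 = 10 ⇒ b_1 = 15 − 5 − 10 = 0; ∂_2 has invariant factor(s) [2] giving torsion. So H_1 ≅ Z/2.
rank ∂_2 = 10, rank ∂_3 = 0 ⇒ b_2 = 10 − 10 − 0 = 0. So H_2 ≅ 0.

H_0 ≅ Z,  H_1 ≅ Z/2,  H_2 = 0.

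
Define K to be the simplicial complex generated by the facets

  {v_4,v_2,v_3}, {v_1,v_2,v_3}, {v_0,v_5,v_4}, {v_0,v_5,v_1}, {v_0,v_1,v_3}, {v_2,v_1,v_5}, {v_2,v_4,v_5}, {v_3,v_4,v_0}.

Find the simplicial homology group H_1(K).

Fix the vertex order v_0 < v_1 < v_2 < v_3 < v_4 < v_5 and write every simplex with vertices in increasing order. Then dim K = 2 and the simplices of K are:

  0-simplices (6): [v_0], [v_1], [v_2], [v_3], [v_4], [v_5]
  1-simplices (12): [v_0,v_1], [v_0,v_3], [v_0,v_4], [v_0,v_5], [v_1,v_2], [v_1,v_3], [v_1,v_5], [v_2,v_3], [v_2,v_4], [v_2,v_5], [v_3,v_4], [v_4,v_5]
  2-simplices (8): [v_0,v_1,v_3], [v_0,v_1,v_5], [v_0,v_3,v_4], [v_0,v_4,v_5], [v_1,v_2,v_3], [v_1,v_2,v_5], [v_2,v_3,v_4], [v_2,v_4,v_5]

giving chain groups C_0 ≅ Z^6, C_1 ≅ Z^12, C_2 ≅ Z^8.

∂_1: C_1 → C_0 maps an edge to its endpoints' difference, ∂[p,q] = q − p.
The 6×12 boundary matrix has rank 5 and Smith normal form diag(1,1,1,1,1).

The boundary map ∂_2: C_2 → C_1 sends each 2-simplex [p,q,r] to [q,r] − [p,r] + [p,q]. For instance
  ∂[v_0,v_3,v_4] = [v_3,v_4] − [v_0,v_4] + [v_0,v_3],
  ∂[v_0,v_1,v_5] = [v_1,v_5] − [v_0,v_5] + [v_0,v_1].
The resulting 12×8 matrix has rank 7, and its Smith normal form has invariant factors (1,1,1,1,1,1,1).

From H_k ≅ ker(∂_k) / im(∂_{k+1}) we obtain:

  H_1: rank ker ∂_1 − rank ∂_2 = (12 − 5) − 7 = 0, and the invariant factors of ∂_2 are all 1, so H_1 = 0.

H_1 = 0.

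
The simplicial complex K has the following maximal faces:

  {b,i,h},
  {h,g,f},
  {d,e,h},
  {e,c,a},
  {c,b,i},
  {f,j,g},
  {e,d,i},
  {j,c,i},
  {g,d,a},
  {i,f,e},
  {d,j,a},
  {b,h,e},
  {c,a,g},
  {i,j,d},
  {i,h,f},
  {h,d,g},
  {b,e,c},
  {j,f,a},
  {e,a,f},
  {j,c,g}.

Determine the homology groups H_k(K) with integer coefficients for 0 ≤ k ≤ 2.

Take the total order a < b < c < d < e < f < g < h < i < j on the vertex set. Then K (dimension 2) consists of the simplices:

  0-simplices (10): a, b, c, d, e, f, g, h, i, j
  1-simplices (30): ac, ad, ae, af, ag, aj, bc, be, bh, bi, ce, cg, ci, cj, de, dg, dh, di, dj, ef, eh, ei, fg, fh, fi, fj, gh, gj, hi, ij
  2-simplices (20): ace, acg, adg, adj, aef, afj, bce, bci, beh, bhi, cgj, cij, deh, dei, dgh, dij, efi, fgh, fgj, fhi

giving chain groups C_0 ≅ Z^10, C_1 ≅ Z^30, C_2 ≅ Z^20.

Boundary ∂_1: C_1 → C_0 is given by ∂[p,q] = [q] − [p]. For instance
  ∂af = f − a.
As a 10×30 matrix over Z this has rank 9, with invariant factors (1,1,1,1,1,1,1,1,1).

∂_2: C_2 → C_1 maps a triangle to the signed sum of its edges. For instance
  ∂aef = ef − af + ae,
  ∂dei = ei − di + de.
The 30×20 boundary matrix has rank 20 and Smith normal form diag(1,1,1,1,1,1,1,1,1,1,1,1,1,1,1,1,1,1,1,2).

Reading off H_k = ker ∂_k / im ∂_{k+1}:

  H_0: rank C_0 − rank ∂_1 = 10 − 9 = 1, and the invariant factors of ∂_1 are all 1, so H_0 ≅ Z.
  H_1: rank ker ∂_1 − rank ∂_2 = (30 − 9) − 20 = 1, and ∂_2 has invariant factor 2 > 1, so H_1 ≅ Z ⊕ Z/2Z.
  H_2: rank ker ∂_2 − rank ∂_3 = (20 − 20) − 0 = 0, and there is no ∂_3, so H_2 ≅ 0.

(K is a triangulation of the Klein bottle.)

H_0 = Z,  H_1 = Z ⊕ Z/2Z,  H_2 = 0.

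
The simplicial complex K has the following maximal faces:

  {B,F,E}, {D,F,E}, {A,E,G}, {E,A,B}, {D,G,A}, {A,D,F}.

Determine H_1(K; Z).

K has 6 vertices, 12 edges, 6 triangles.
rank ∂_1 = 5, rank ∂_2 = 6 ⇒ b_1 = 12 − 5 − 6 = 1; all invariant factors of ∂_2 are 1 so no torsion. So H_1 ≅ Z.

H_1 ≅ Z.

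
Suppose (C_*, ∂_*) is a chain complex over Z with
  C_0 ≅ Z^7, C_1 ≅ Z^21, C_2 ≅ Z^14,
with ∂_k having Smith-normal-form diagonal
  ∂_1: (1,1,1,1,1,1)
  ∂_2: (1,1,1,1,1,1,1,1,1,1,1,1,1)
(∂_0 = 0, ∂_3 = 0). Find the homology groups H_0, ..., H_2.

H_0 ≅ Z,  H_1 ≅ Z^2,  H_2 ≅ Z.

H_0: b_0 = 7 − 0 − 6 = 1; torsion from ∂_1 factors > 1: none. So H_0 ≅ Z.
H_1: b_1 = 21 − 6 − 13 = 2; torsion from ∂_2 factors > 1: none. So H_1 ≅ Z^2.
H_2: b_2 = 14 − 13 − 0 = 1; torsion from ∂_3 factors > 1: none. So H_2 ≅ Z.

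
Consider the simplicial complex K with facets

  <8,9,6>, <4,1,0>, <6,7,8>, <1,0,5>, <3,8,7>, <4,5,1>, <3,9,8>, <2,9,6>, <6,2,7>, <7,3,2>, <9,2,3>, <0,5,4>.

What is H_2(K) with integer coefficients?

H_2 = Z^2.

Fix the vertex order 0 < 1 < 2 < 3 < 4 < 5 < 6 < 7 < 8 < 9 and write every simplex with vertices in increasing order. Then dim K = 2 and the simplices of K are:

  0-simplices (10): [0], [1], [2], [3], [4], [5], [6], [7], [8], [9]
  1-simplices (18): [0,1], [0,4], [0,5], [1,4], [1,5], [2,3], [2,6], [2,7], [2,9], [3,7], [3,8], [3,9], [4,5], [6,7], [6,8], [6,9], [7,8], [8,9]
  2-simplices (12): [0,1,4], [0,1,5], [0,4,5], [1,4,5], [2,3,7], [2,3,9], [2,6,7], [2,6,9], [3,7,8], [3,8,9], [6,7,8], [6,8,9]

giving chain groups C_0 ≅ Z^10, C_1 ≅ Z^18, C_2 ≅ Z^12.

Boundary ∂_1: C_1 → C_0 is given by ∂[p,q] = [q] − [p]. For instance
  ∂[7,8] = [8] − [7].
As a 10×18 matrix over Z this has rank 8, with invariant factors (1,1,1,1,1,1,1,1).

The boundary map ∂_2: C_2 → C_1 maps a triangle to the signed sum of its edges. For instance
  ∂[2,6,7] = [6,7] − [2,7] + [2,6],
  ∂[0,1,5] = [1,5] − [0,5] + [0,1].
The 18×12 boundary matrix has rank 10 and Smith normal form diag(1,1,1,1,1,1,1,1,1,1).

Now H_k = ker ∂_k / im ∂_{k+1}, so:

  H_2: rank ker ∂_2 − rank ∂_3 = (12 − 10) − 0 = 2, and there is no ∂_3, so H_2 = Z^2.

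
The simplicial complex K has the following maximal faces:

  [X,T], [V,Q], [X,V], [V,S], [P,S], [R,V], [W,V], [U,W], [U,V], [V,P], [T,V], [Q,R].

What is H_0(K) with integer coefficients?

We work with the vertex ordering P < Q < R < S < T < U < V < W < X. The simplices of K, each written with vertices in increasing order, are:

  0-simplices (9): P, Q, R, S, T, U, V, W, X
  1-simplices (12): PS, PV, QR, QV, RV, SV, TV, TX, UV, UW, VW, VX

giving chain groups C_0 ≅ Z^9, C_1 ≅ Z^12.

Boundary ∂_1: C_1 → C_0 is given by ∂[p,q] = [q] − [p].
The resulting 9×12 matrix has rank 8, and its Smith normal form has invariant factors (1,1,1,1,1,1,1,1).

Now H_k = ker ∂_k / im ∂_{k+1}, so:

  H_0: rank C_0 − rank ∂_1 = 9 − 8 = 1, and the invariant factors of ∂_1 are all 1, so H_0 = Z.

H_0 ≅ Z.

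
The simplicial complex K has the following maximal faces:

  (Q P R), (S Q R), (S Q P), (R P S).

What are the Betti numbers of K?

Order the vertices as P < Q < R < S. Listing each simplex with vertices in this order, K has dimension 2 with simplices:

  0-simplices (4): P, Q, R, S
  1-simplices (6): PQ, PR, PS, QR, QS, RS
  2-simplices (4): PQR, PQS, PRS, QRS

Hence C_0 ≅ Z^4, C_1 ≅ Z^6, C_2 ≅ Z^4.

Boundary ∂_1: C_1 → C_0 maps an edge to its endpoints' difference, ∂[p,q] = q − p. For instance
  ∂QR = R − Q.
This gives a 4×6 integer matrix of rank 3; reducing to Smith normal form yields diagonal entries (1,1,1).

The boundary map ∂_2: C_2 → C_1 acts by ∂[p,q,r] = [q,r] − [p,r] + [p,q]. For instance
  ∂PQS = QS − PS + PQ,
  ∂PRS = RS − PS + PR.
The resulting 6×4 matrix has rank 3, and its Smith normal form has invariant factors (1,1,1).

Reading off H_k = ker ∂_k / im ∂_{k+1}:

  H_0: rank C_0 − rank ∂_1 = 4 − 3 = 1, and the invariant factors of ∂_1 are all 1, so H_0 = Z.
  H_1: rank ker ∂_1 − rank ∂_2 = (6 − 3) − 3 = 0, and the invariant factors of ∂_2 are all 1, so H_1 = 0.
  H_2: rank ker ∂_2 − rank ∂_3 = (4 − 3) − 0 = 1, and there is no ∂_3, so H_2 = Z.

As a check, the Euler characteristic is 4 − 6 + 4 = 2, which agrees with 1 − 0 + 1 = 2.

Hence the Betti numbers are b_0 = 1, b_1 = 0, b_2 = 1.

b_0 = 1, b_1 = 0, b_2 = 1.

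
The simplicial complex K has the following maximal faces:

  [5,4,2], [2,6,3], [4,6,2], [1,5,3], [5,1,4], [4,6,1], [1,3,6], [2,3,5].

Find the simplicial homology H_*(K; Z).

H_0 ≅ Z,  H_1 = 0,  H_2 ≅ Z.

We work with the vertex ordering 1 < 2 < 3 < 4 < 5 < 6. The simplices of K, each written with vertices in increasing order, are:

  0-simplices (6): [1], [2], [3], [4], [5], [6]
  1-simplices (12): [1,3], [1,4], [1,5], [1,6], [2,3], [2,4], [2,5], [2,6], [3,5], [3,6], [4,5], [4,6]
  2-simplices (8): [1,3,5], [1,3,6], [1,4,5], [1,4,6], [2,3,5], [2,3,6], [2,4,5], [2,4,6]

giving chain groups C_0 ≅ Z^6, C_1 ≅ Z^12, C_2 ≅ Z^8.

The boundary map ∂_1: C_1 → C_0 sends each edge [p,q] (with p < q) to q − p.
This gives a 6×12 integer matrix of rank 5; reducing to Smith normal form yields diagonal entries (1,1,1,1,1).

∂_2: C_2 → C_1 sends each 2-simplex [p,q,r] to [q,r] − [p,r] + [p,q]. For instance
  ∂[2,3,6] = [3,6] − [2,6] + [2,3],
  ∂[1,3,6] = [3,6] − [1,6] + [1,3].
The 12×8 boundary matrix has rank 7 and Smith normal form diag(1,1,1,1,1,1,1).

From H_k ≅ ker(∂_k) / im(∂_{k+1}) we obtain:

  H_0: rank C_0 − rank ∂_1 = 6 − 5 = 1, and the invariant factors of ∂_1 are all 1, so H_0 = Z.
  H_1: rank ker ∂_1 − rank ∂_2 = (12 − 5) − 7 = 0, and the invariant factors of ∂_2 are all 1, so H_1 = 0.
  H_2: rank ker ∂_2 − rank ∂_3 = (8 − 7) − 0 = 1, and there is no ∂_3, so H_2 = Z.

As a check, the Euler characteristic is 6 − 12 + 8 = 2, which agrees with 1 − 0 + 1 = 2.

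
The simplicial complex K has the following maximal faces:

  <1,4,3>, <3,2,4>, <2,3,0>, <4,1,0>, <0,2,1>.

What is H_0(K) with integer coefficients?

H_0 = Z.

We work with the vertex ordering 0 < 1 < 2 < 3 < 4. The simplices of K, each written with vertices in increasing order, are:

  0-simplices (5): [0], [1], [2], [3], [4]
  1-simplices (10): [0,1], [0,2], [0,3], [0,4], [1,2], [1,3], [1,4], [2,3], [2,4], [3,4]
  2-simplices (5): [0,1,2], [0,1,4], [0,2,3], [1,3,4], [2,3,4]

so the chain groups are C_0 ≅ Z^5, C_1 ≅ Z^10, C_2 ≅ Z^5.

The boundary map ∂_1: C_1 → C_0 maps an edge to its endpoints' difference, ∂[p,q] = q − p. For instance
  ∂[0,3] = [3] − [0].
The resulting 5×10 matrix has rank 4, and its Smith normal form has invariant factors (1,1,1,1).

Boundary ∂_2: C_2 → C_1 maps a triangle to the signed sum of its edges. For instance
  ∂[0,2,3] = [2,3] − [0,3] + [0,2],
  ∂[0,1,4] = [1,4] − [0,4] + [0,1].
As a 10×5 matrix over Z this has rank 5, with invariant factors (1,1,1,1,1).

Computing H_k = (kernel of ∂_k) / (image of ∂_{k+1}):

  H_0: rank C_0 − rank ∂_1 = 5 − 4 = 1, and the invariant factors of ∂_1 are all 1, so H_0 = Z.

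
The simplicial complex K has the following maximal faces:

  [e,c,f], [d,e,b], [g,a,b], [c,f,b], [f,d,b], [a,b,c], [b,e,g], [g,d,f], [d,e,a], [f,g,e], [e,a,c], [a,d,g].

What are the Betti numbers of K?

Order the vertices as a < b < c < d < e < f < g. Listing each simplex with vertices in this order, K has dimension 2 with simplices:

  0-simplices (7): a, b, c, d, e, f, g
  1-simplices (18): ab, ac, ad, ae, ag, bc, bd, be, bf, bg, ce, cf, de, df, dg, ef, eg, fg
  2-simplices (12): abc, abg, ace, ade, adg, bcf, bde, bdf, beg, cef, dfg, efg

giving chain groups C_0 ≅ Z^7, C_1 ≅ Z^18, C_2 ≅ Z^12.

Boundary ∂_1: C_1 → C_0 is given by ∂[p,q] = [q] − [p].
The 7×18 boundary matrix has rank 6 and Smith normal form diag(1,1,1,1,1,1).

The boundary map ∂_2: C_2 → C_1 sends each 2-simplex [p,q,r] to [q,r] − [p,r] + [p,q]. For instance
  ∂cef = ef − cf + ce,
  ∂abg = bg − ag + ab.
As a 18×12 matrix over Z this has rank 12, with invariant factors (1,1,1,1,1,1,1,1,1,1,1,2).

Computing H_k = (kernel of ∂_k) / (image of ∂_{k+1}):

  H_0: rank C_0 − rank ∂_1 = 7 − 6 = 1, and the invariant factors of ∂_1 are all 1, so H_0 = Z.
  H_1: rank ker ∂_1 − rank ∂_2 = (18 − 6) − 12 = 0, and ∂_2 has invariant factor 2 > 1, so H_1 = Z/2Z.
  H_2: rank ker ∂_2 − rank ∂_3 = (12 − 12) − 0 = 0, and there is no ∂_3, so H_2 = 0.

Hence the Betti numbers are b_0 = 1, b_1 = 0, b_2 = 0.

b_0 = 1, b_1 = 0, b_2 = 0.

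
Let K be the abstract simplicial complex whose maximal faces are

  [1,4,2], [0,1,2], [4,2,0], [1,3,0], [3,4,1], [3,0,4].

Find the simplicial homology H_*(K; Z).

K has 5 vertices, 9 edges, 6 triangles.
rank ∂_0 = 0, rank ∂_1 = 4 ⇒ b_0 = 5 − 0 − 4 = 1; all invariant factors of ∂_1 are 1 so no torsion. So H_0 ≅ Z.
rank ∂_1 = 4, rank ∂_2 = 5 ⇒ b_1 = 9 − 4 − 5 = 0; all invariant factors of ∂_2 are 1 so no torsion. So H_1 ≅ 0.
rank ∂_2 = 5, rank ∂_3 = 0 ⇒ b_2 = 6 − 5 − 0 = 1. So H_2 ≅ Z.

H_0 ≅ Z,  H_1 = 0,  H_2 ≅ Z.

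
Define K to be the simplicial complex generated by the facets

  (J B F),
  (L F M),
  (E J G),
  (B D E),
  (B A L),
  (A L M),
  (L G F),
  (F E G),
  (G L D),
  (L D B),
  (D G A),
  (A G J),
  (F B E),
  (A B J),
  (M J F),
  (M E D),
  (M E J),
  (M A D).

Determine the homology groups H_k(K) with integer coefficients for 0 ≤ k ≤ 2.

K has 9 vertices, 27 edges, 18 triangles.
rank ∂_0 = 0, rank ∂_1 = 8 ⇒ b_0 = 9 − 0 − 8 = 1; all invariant factors of ∂_1 are 1 so no torsion. So H_0 = Z.
rank ∂_1 = 8, rank ∂_2 = 18 ⇒ b_1 = 27 − 8 − 18 = 1; ∂_2 has invariant factor(s) [2] giving torsion. So H_1 = Z ⊕ Z/2.
rank ∂_2 = 18, rank ∂_3 = 0 ⇒ b_2 = 18 − 18 − 0 = 0. So H_2 = 0.

H_0 = Z,  H_1 = Z ⊕ Z/2,  H_2 = 0.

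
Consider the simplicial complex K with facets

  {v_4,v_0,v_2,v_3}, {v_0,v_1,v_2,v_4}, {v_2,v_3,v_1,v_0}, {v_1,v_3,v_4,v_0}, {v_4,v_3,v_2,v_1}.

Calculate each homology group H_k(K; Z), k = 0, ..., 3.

H_0 ≅ Z,  H_1 = 0,  H_2 = 0,  H_3 ≅ Z.

We work with the vertex ordering v_0 < v_1 < v_2 < v_3 < v_4. The simplices of K, each written with vertices in increasing order, are:

  0-simplices (5): [v_0], [v_1], [v_2], [v_3], [v_4]
  1-simplices (10): [v_0,v_1], [v_0,v_2], [v_0,v_3], [v_0,v_4], [v_1,v_2], [v_1,v_3], [v_1,v_4], [v_2,v_3], [v_2,v_4], [v_3,v_4]
  2-simplices (10): [v_0,v_1,v_2], [v_0,v_1,v_3], [v_0,v_1,v_4], [v_0,v_2,v_3], [v_0,v_2,v_4], [v_0,v_3,v_4], [v_1,v_2,v_3], [v_1,v_2,v_4], [v_1,v_3,v_4], [v_2,v_3,v_4]
  3-simplices (5): [v_0,v_1,v_2,v_3], [v_0,v_1,v_2,v_4], [v_0,v_1,v_3,v_4], [v_0,v_2,v_3,v_4], [v_1,v_2,v_3,v_4]

giving chain groups C_0 ≅ Z^5, C_1 ≅ Z^10, C_2 ≅ Z^10, C_3 ≅ Z^5.

Boundary ∂_1: C_1 → C_0 maps an edge to its endpoints' difference, ∂[p,q] = q − p.
As a 5×10 matrix over Z this has rank 4, with invariant factors (1,1,1,1).

The boundary map ∂_2: C_2 → C_1 maps a triangle to the signed sum of its edges. For instance
  ∂[v_0,v_1,v_2] = [v_1,v_2] − [v_0,v_2] + [v_0,v_1],
  ∂[v_0,v_3,v_4] = [v_3,v_4] − [v_0,v_4] + [v_0,v_3].
The 10×10 boundary matrix has rank 6 and Smith normal form diag(1,1,1,1,1,1).

Boundary ∂_3: C_3 → C_2 sends each 3-simplex σ to the alternating sum Σ_i (−1)^i (σ with its i-th vertex removed). For instance
  ∂[v_0,v_1,v_3,v_4] = [v_1,v_3,v_4] − [v_0,v_3,v_4] + [v_0,v_1,v_4] − [v_0,v_1,v_3],
  ∂[v_0,v_1,v_2,v_4] = [v_1,v_2,v_4] − [v_0,v_2,v_4] + [v_0,v_1,v_4] − [v_0,v_1,v_2].
This gives a 10×5 integer matrix of rank 4; reducing to Smith normal form yields diagonal entries (1,1,1,1).

Reading off H_k = ker ∂_k / im ∂_{k+1}:

  H_0: rank C_0 − rank ∂_1 = 5 − 4 = 1, and the invariant factors of ∂_1 are all 1, so H_0 = Z.
  H_1: rank ker ∂_1 − rank ∂_2 = (10 − 4) − 6 = 0, and the invariant factors of ∂_2 are all 1, so H_1 = 0.
  H_2: rank ker ∂_2 − rank ∂_3 = (10 − 6) − 4 = 0, and the invariant factors of ∂_3 are all 1, so H_2 = 0.
  H_3: rank ker ∂_3 − rank ∂_4 = (5 − 4) − 0 = 1, and there is no ∂_4, so H_3 = Z.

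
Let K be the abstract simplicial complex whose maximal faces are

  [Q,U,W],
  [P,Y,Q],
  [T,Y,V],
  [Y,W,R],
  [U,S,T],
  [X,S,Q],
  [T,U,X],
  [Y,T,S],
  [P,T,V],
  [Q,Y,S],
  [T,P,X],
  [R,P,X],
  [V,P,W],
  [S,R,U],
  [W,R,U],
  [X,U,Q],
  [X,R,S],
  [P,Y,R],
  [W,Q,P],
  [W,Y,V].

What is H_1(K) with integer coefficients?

H_1 ≅ Z ⊕ Z/2.

We work with the vertex ordering P < Q < R < S < T < U < V < W < X < Y. The simplices of K, each written with vertices in increasing order, are:

  0-simplices (10): P, Q, R, S, T, U, V, W, X, Y
  1-simplices (30): PQ, PR, PT, PV, PW, PX, PY, QS, QU, QW, QX, QY, RS, RU, RW, RX, RY, ST, SU, SX, SY, TU, TV, TX, TY, UW, UX, VW, VY, WY
  2-simplices (20): PQW, PQY, PRX, PRY, PTV, PTX, PVW, QSX, QSY, QUW, QUX, RSU, RSX, RUW, RWY, STU, STY, TUX, TVY, VWY

Hence C_0 ≅ Z^10, C_1 ≅ Z^30, C_2 ≅ Z^20.

Boundary ∂_1: C_1 → C_0 maps an edge to its endpoints' difference, ∂[p,q] = q − p.
This gives a 10×30 integer matrix of rank 9; reducing to Smith normal form yields diagonal entries (1,1,1,1,1,1,1,1,1).

Boundary ∂_2: C_2 → C_1 maps a triangle to the signed sum of its edges. For instance
  ∂QUW = UW − QW + QU,
  ∂PTV = TV − PV + PT.
The 30×20 boundary matrix has rank 20 and Smith normal form diag(1,1,1,1,1,1,1,1,1,1,1,1,1,1,1,1,1,1,1,2).

Now H_k = ker ∂_k / im ∂_{k+1}, so:

  H_1: rank ker ∂_1 − rank ∂_2 = (30 − 9) − 20 = 1, and ∂_2 has invariant factor 2 > 1, so H_1 ≅ Z ⊕ Z/2.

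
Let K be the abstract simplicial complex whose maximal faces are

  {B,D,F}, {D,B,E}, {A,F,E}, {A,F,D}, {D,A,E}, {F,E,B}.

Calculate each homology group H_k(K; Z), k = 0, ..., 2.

H_0 ≅ Z,  H_1 = 0,  H_2 ≅ Z.

Take the total order A < B < D < E < F on the vertex set. Then K (dimension 2) consists of the simplices:

  0-simplices (5): A, B, D, E, F
  1-simplices (9): AD, AE, AF, BD, BE, BF, DE, DF, EF
  2-simplices (6): ADE, ADF, AEF, BDE, BDF, BEF

giving chain groups C_0 ≅ Z^5, C_1 ≅ Z^9, C_2 ≅ Z^6.

∂_1: C_1 → C_0 sends each edge [p,q] (with p < q) to q − p. For instance
  ∂AD = D − A.
The 5×9 boundary matrix has rank 4 and Smith normal form diag(1,1,1,1).

∂_2: C_2 → C_1 maps a triangle to the signed sum of its edges. For instance
  ∂BEF = EF − BF + BE,
  ∂AEF = EF − AF + AE.
As a 9×6 matrix over Z this has rank 5, with invariant factors (1,1,1,1,1).

From H_k ≅ ker(∂_k) / im(∂_{k+1}) we obtain:

  H_0: rank C_0 − rank ∂_1 = 5 − 4 = 1, and the invariant factors of ∂_1 are all 1, so H_0 = Z.
  H_1: rank ker ∂_1 − rank ∂_2 = (9 − 4) − 5 = 0, and the invariant factors of ∂_2 are all 1, so H_1 = 0.
  H_2: rank ker ∂_2 − rank ∂_3 = (6 − 5) − 0 = 1, and there is no ∂_3, so H_2 = Z.

As a check, the Euler characteristic is 5 − 9 + 6 = 2, which agrees with 1 − 0 + 1 = 2.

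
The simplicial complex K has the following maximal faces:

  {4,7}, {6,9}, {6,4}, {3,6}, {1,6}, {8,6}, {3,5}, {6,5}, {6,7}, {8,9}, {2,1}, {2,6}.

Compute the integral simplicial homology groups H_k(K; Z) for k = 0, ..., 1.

H_0 ≅ Z,  H_1 ≅ Z^4.

Fix the vertex order 1 < 2 < 3 < 4 < 5 < 6 < 7 < 8 < 9 and write every simplex with vertices in increasing order. Then dim K = 1 and the simplices of K are:

  0-simplices (9): [1], [2], [3], [4], [5], [6], [7], [8], [9]
  1-simplices (12): [1,2], [1,6], [2,6], [3,5], [3,6], [4,6], [4,7], [5,6], [6,7], [6,8], [6,9], [8,9]

Hence C_0 ≅ Z^9, C_1 ≅ Z^12.

The boundary map ∂_1: C_1 → C_0 sends each edge [p,q] (with p < q) to q − p. For instance
  ∂[2,6] = [6] − [2].
The resulting 9×12 matrix has rank 8, and its Smith normal form has invariant factors (1,1,1,1,1,1,1,1).

Reading off H_k = ker ∂_k / im ∂_{k+1}:

  H_0: rank C_0 − rank ∂_1 = 9 − 8 = 1, and the invariant factors of ∂_1 are all 1, so H_0 ≅ Z.
  H_1: rank ker ∂_1 − rank ∂_2 = (12 − 8) − 0 = 4, and there is no ∂_2, so H_1 ≅ Z^4.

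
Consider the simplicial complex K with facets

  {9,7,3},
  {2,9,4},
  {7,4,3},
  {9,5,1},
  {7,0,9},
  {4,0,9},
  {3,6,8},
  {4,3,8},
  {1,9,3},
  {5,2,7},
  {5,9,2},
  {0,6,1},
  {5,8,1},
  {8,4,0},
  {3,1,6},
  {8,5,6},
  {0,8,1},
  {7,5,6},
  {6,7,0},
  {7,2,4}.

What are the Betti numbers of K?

b_0 = 1, b_1 = 1, b_2 = 0.

Order the vertices as 0 < 1 < 2 < 3 < 4 < 5 < 6 < 7 < 8 < 9. Listing each simplex with vertices in this order, K has dimension 2 with simplices:

  0-simplices (10): [0], [1], [2], [3], [4], [5], [6], [7], [8], [9]
  1-simplices (30): (30 of them)
  2-simplices (20): (20 of them)

Hence C_0 ≅ Z^10, C_1 ≅ Z^30, C_2 ≅ Z^20.

Boundary ∂_1: C_1 → C_0 maps an edge to its endpoints' difference, ∂[p,q] = q − p. For instance
  ∂[1,8] = [8] − [1].
As a 10×30 matrix over Z this has rank 9, with invariant factors (1,1,1,1,1,1,1,1,1).

The boundary map ∂_2: C_2 → C_1 acts by ∂[p,q,r] = [q,r] − [p,r] + [p,q]. For instance
  ∂[0,1,6] = [1,6] − [0,6] + [0,1],
  ∂[2,5,9] = [5,9] − [2,9] + [2,5].
The 30×20 boundary matrix has rank 20 and Smith normal form diag(1,1,1,1,1,1,1,1,1,1,1,1,1,1,1,1,1,1,1,2).

Computing H_k = (kernel of ∂_k) / (image of ∂_{k+1}):

  H_0: rank C_0 − rank ∂_1 = 10 − 9 = 1, and the invariant factors of ∂_1 are all 1, so H_0 ≅ Z.
  H_1: rank ker ∂_1 − rank ∂_2 = (30 − 9) − 20 = 1, and ∂_2 has invariant factor 2 > 1, so H_1 ≅ Z ⊕ Z/2.
  H_2: rank ker ∂_2 − rank ∂_3 = (20 − 20) − 0 = 0, and there is no ∂_3, so H_2 ≅ 0.

As a check, the Euler characteristic is 10 − 30 + 20 = 0, which agrees with 1 − 1 + 0 = 0.

Hence the Betti numbers are b_0 = 1, b_1 = 1, b_2 = 0.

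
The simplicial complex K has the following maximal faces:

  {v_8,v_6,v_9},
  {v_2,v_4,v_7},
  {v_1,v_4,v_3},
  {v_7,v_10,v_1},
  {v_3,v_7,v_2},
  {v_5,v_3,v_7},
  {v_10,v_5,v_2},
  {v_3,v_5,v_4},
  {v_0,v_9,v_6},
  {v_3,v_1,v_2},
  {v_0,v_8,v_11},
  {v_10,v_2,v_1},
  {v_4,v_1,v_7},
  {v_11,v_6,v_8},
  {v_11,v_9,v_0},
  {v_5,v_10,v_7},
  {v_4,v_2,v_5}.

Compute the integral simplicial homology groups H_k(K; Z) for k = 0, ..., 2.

H_0 = Z^2,  H_1 = Z ⊕ Z/2,  H_2 = 0.

K has 12 vertices, 28 edges, 17 triangles.
rank ∂_0 = 0, rank ∂_1 = 10 ⇒ b_0 = 12 − 0 − 10 = 2; all invariant factors of ∂_1 are 1 so no torsion. So H_0 = Z^2.
rank ∂_1 = 10, rank ∂_2 = 17 ⇒ b_1 = 28 − 10 − 17 = 1; ∂_2 has invariant factor(s) [2] giving torsion. So H_1 = Z ⊕ Z/2.
rank ∂_2 = 17, rank ∂_3 = 0 ⇒ b_2 = 17 − 17 − 0 = 0. So H_2 = 0.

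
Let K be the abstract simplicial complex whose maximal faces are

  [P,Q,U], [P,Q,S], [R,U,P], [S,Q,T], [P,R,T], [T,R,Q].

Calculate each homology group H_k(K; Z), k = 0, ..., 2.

H_0 = Z,  H_1 = Z,  H_2 = 0.

Take the total order P < Q < R < S < T < U on the vertex set. Then K (dimension 2) consists of the simplices:

  0-simplices (6): P, Q, R, S, T, U
  1-simplices (12): PQ, PR, PS, PT, PU, QR, QS, QT, QU, RT, RU, ST
  2-simplices (6): PQS, PQU, PRT, PRU, QRT, QST

Hence C_0 ≅ Z^6, C_1 ≅ Z^12, C_2 ≅ Z^6.

The boundary map ∂_1: C_1 → C_0 is given by ∂[p,q] = [q] − [p].
The 6×12 boundary matrix has rank 5 and Smith normal form diag(1,1,1,1,1).

The boundary map ∂_2: C_2 → C_1 sends each 2-simplex [p,q,r] to [q,r] − [p,r] + [p,q]. For instance
  ∂PQS = QS − PS + PQ,
  ∂PRT = RT − PT + PR.
The 12×6 boundary matrix has rank 6 and Smith normal form diag(1,1,1,1,1,1).

From H_k ≅ ker(∂_k) / im(∂_{k+1}) we obtain:

  H_0: rank C_0 − rank ∂_1 = 6 − 5 = 1, and the invariant factors of ∂_1 are all 1, so H_0 ≅ Z.
  H_1: rank ker ∂_1 − rank ∂_2 = (12 − 5) − 6 = 1, and the invariant factors of ∂_2 are all 1, so H_1 ≅ Z.
  H_2: rank ker ∂_2 − rank ∂_3 = (6 − 6) − 0 = 0, and there is no ∂_3, so H_2 ≅ 0.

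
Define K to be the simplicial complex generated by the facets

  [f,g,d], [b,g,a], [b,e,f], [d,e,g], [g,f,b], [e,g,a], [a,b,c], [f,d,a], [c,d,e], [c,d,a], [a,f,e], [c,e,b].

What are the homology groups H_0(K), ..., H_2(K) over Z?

K has 7 vertices, 18 edges, 12 triangles.
rank ∂_0 = 0, rank ∂_1 = 6 ⇒ b_0 = 7 − 0 − 6 = 1; all invariant factors of ∂_1 are 1 so no torsion. So H_0 ≅ Z.
rank ∂_1 = 6, rank ∂_2 = 12 ⇒ b_1 = 18 − 6 − 12 = 0; ∂_2 has invariant factor(s) [2] giving torsion. So H_1 ≅ Z/2Z.
rank ∂_2 = 12, rank ∂_3 = 0 ⇒ b_2 = 12 − 12 − 0 = 0. So H_2 ≅ 0.

H_0 = Z,  H_1 = Z/2Z,  H_2 = 0.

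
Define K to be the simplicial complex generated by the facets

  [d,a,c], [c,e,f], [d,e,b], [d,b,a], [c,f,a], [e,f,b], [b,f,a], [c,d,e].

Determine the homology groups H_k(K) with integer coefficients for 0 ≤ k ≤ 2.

H_0 = Z,  H_1 = 0,  H_2 = Z.

Order the vertices as a < b < c < d < e < f. Listing each simplex with vertices in this order, K has dimension 2 with simplices:

  0-simplices (6): a, b, c, d, e, f
  1-simplices (12): ab, ac, ad, af, bd, be, bf, cd, ce, cf, de, ef
  2-simplices (8): abd, abf, acd, acf, bde, bef, cde, cef

Hence C_0 ≅ Z^6, C_1 ≅ Z^12, C_2 ≅ Z^8.

∂_1: C_1 → C_0 maps an edge to its endpoints' difference, ∂[p,q] = q − p. For instance
  ∂bf = f − b.
The resulting 6×12 matrix has rank 5, and its Smith normal form has invariant factors (1,1,1,1,1).

∂_2: C_2 → C_1 maps a triangle to the signed sum of its edges. For instance
  ∂cde = de − ce + cd,
  ∂bef = ef − bf + be.
This gives a 12×8 integer matrix of rank 7; reducing to Smith normal form yields diagonal entries (1,1,1,1,1,1,1).

Reading off H_k = ker ∂_k / im ∂_{k+1}:

  H_0: rank C_0 − rank ∂_1 = 6 − 5 = 1, and the invariant factors of ∂_1 are all 1, so H_0 ≅ Z.
  H_1: rank ker ∂_1 − rank ∂_2 = (12 − 5) − 7 = 0, and the invariant factors of ∂_2 are all 1, so H_1 ≅ 0.
  H_2: rank ker ∂_2 − rank ∂_3 = (8 − 7) − 0 = 1, and there is no ∂_3, so H_2 ≅ Z.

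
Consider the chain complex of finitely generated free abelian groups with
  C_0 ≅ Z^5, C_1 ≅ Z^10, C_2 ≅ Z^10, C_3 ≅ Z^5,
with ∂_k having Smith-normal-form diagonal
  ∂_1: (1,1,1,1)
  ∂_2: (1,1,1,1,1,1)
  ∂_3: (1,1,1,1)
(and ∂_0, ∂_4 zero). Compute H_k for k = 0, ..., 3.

H_0: b_0 = 5 − 0 − 4 = 1; torsion from ∂_1 factors > 1: none. So H_0 ≅ Z.
H_1: b_1 = 10 − 4 − 6 = 0; torsion from ∂_2 factors > 1: none. So H_1 ≅ 0.
H_2: b_2 = 10 − 6 − 4 = 0; torsion from ∂_3 factors > 1: none. So H_2 ≅ 0.
H_3: b_3 = 5 − 4 − 0 = 1; torsion from ∂_4 factors > 1: none. So H_3 ≅ Z.

H_0 ≅ Z,  H_1 = 0,  H_2 = 0,  H_3 ≅ Z.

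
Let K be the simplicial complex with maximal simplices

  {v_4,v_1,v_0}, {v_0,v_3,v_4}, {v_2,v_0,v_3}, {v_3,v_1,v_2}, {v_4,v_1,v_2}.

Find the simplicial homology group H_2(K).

H_2 ≅ 0.

K has 5 vertices, 10 edges, 5 triangles.
rank ∂_2 = 5, rank ∂_3 = 0 ⇒ b_2 = 5 − 5 − 0 = 0. So H_2 ≅ 0.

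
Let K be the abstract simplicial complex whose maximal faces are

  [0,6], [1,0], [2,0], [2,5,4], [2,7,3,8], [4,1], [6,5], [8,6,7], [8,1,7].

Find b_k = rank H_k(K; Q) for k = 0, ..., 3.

Order the vertices as 0 < 1 < 2 < 3 < 4 < 5 < 6 < 7 < 8. Listing each simplex with vertices in this order, K has dimension 3 with simplices:

  0-simplices (9): [0], [1], [2], [3], [4], [5], [6], [7], [8]
  1-simplices (18): [0,1], [0,2], [0,6], [1,4], [1,7], [1,8], [2,3], [2,4], [2,5], [2,7], [2,8], [3,7], [3,8], [4,5], [5,6], [6,7], [6,8], [7,8]
  2-simplices (7): [1,7,8], [2,3,7], [2,3,8], [2,4,5], [2,7,8], [3,7,8], [6,7,8]
  3-simplices (1): [2,3,7,8]

so the chain groups are C_0 ≅ Z^9, C_1 ≅ Z^18, C_2 ≅ Z^7, C_3 ≅ Z^1.

The boundary map ∂_1: C_1 → C_0 maps an edge to its endpoints' difference, ∂[p,q] = q − p.
The 9×18 boundary matrix has rank 8 and Smith normal form diag(1,1,1,1,1,1,1,1).

∂_2: C_2 → C_1 maps a triangle to the signed sum of its edges. For instance
  ∂[2,4,5] = [4,5] − [2,5] + [2,4],
  ∂[1,7,8] = [7,8] − [1,8] + [1,7].
The resulting 18×7 matrix has rank 6, and its Smith normal form has invariant factors (1,1,1,1,1,1).

∂_3: C_3 → C_2 sends each 3-simplex σ to the alternating sum Σ_i (−1)^i (σ with its i-th vertex removed). For instance
  ∂[2,3,7,8] = [3,7,8] − [2,7,8] + [2,3,8] − [2,3,7].
This gives a 7×1 integer matrix of rank 1; reducing to Smith normal form yields diagonal entries (1).

Computing H_k = (kernel of ∂_k) / (image of ∂_{k+1}):

  H_0: rank C_0 − rank ∂_1 = 9 − 8 = 1, and the invariant factors of ∂_1 are all 1, so H_0 ≅ Z.
  H_1: rank ker ∂_1 − rank ∂_2 = (18 − 8) − 6 = 4, and the invariant factors of ∂_2 are all 1, so H_1 ≅ Z^4.
  H_2: rank ker ∂_2 − rank ∂_3 = (7 − 6) − 1 = 0, and the invariant factors of ∂_3 are all 1, so H_2 ≅ 0.
  H_3: rank ker ∂_3 − rank ∂_4 = (1 − 1) − 0 = 0, and there is no ∂_4, so H_3 ≅ 0.

Hence the Betti numbers are b_0 = 1, b_1 = 4, b_2 = 0, b_3 = 0.

b_0 = 1, b_1 = 4, b_2 = 0, b_3 = 0.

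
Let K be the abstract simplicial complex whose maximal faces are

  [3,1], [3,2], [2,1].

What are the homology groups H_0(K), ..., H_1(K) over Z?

We work with the vertex ordering 1 < 2 < 3. The simplices of K, each written with vertices in increasing order, are:

  0-simplices (3): [1], [2], [3]
  1-simplices (3): [1,2], [1,3], [2,3]

giving chain groups C_0 ≅ Z^3, C_1 ≅ Z^3.

Boundary ∂_1: C_1 → C_0 sends each edge [p,q] (with p < q) to q − p.
The resulting 3×3 matrix has rank 2, and its Smith normal form has invariant factors (1,1).

From H_k ≅ ker(∂_k) / im(∂_{k+1}) we obtain:

  H_0: rank C_0 − rank ∂_1 = 3 − 2 = 1, and the invariant factors of ∂_1 are all 1, so H_0 ≅ Z.
  H_1: rank ker ∂_1 − rank ∂_2 = (3 − 2) − 0 = 1, and there is no ∂_2, so H_1 ≅ Z.

(K is a triangulation of the circle S^1.)

H_0 = Z,  H_1 = Z.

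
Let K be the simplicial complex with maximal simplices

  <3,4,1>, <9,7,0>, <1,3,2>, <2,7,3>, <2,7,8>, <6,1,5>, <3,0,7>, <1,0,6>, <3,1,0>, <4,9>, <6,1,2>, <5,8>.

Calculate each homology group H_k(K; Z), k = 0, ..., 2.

Take the total order 0 < 1 < 2 < 3 < 4 < 5 < 6 < 7 < 8 < 9 on the vertex set. Then K (dimension 2) consists of the simplices:

  0-simplices (10): [0], [1], [2], [3], [4], [5], [6], [7], [8], [9]
  1-simplices (21): [0,1], [0,3], [0,6], [0,7], [0,9], [1,2], [1,3], [1,4], [1,5], [1,6], [2,3], [2,6], [2,7], [2,8], [3,4], [3,7], [4,9], [5,6], [5,8], [7,8], [7,9]
  2-simplices (10): [0,1,3], [0,1,6], [0,3,7], [0,7,9], [1,2,3], [1,2,6], [1,3,4], [1,5,6], [2,3,7], [2,7,8]

Hence C_0 ≅ Z^10, C_1 ≅ Z^21, C_2 ≅ Z^10.

The boundary map ∂_1: C_1 → C_0 is given by ∂[p,q] = [q] − [p]. For instance
  ∂[5,8] = [8] − [5].
The resulting 10×21 matrix has rank 9, and its Smith normal form has invariant factors (1,1,1,1,1,1,1,1,1).

The boundary map ∂_2: C_2 → C_1 sends each 2-simplex [p,q,r] to [q,r] − [p,r] + [p,q]. For instance
  ∂[0,1,6] = [1,6] − [0,6] + [0,1],
  ∂[1,3,4] = [3,4] − [1,4] + [1,3].
The 21×10 boundary matrix has rank 10 and Smith normal form diag(1,1,1,1,1,1,1,1,1,1).

From H_k ≅ ker(∂_k) / im(∂_{k+1}) we obtain:

  H_0: rank C_0 − rank ∂_1 = 10 − 9 = 1, and the invariant factors of ∂_1 are all 1, so H_0 = Z.
  H_1: rank ker ∂_1 − rank ∂_2 = (21 − 9) − 10 = 2, and the invariant factors of ∂_2 are all 1, so H_1 = Z^2.
  H_2: rank ker ∂_2 − rank ∂_3 = (10 − 10) − 0 = 0, and there is no ∂_3, so H_2 = 0.

H_0 ≅ Z,  H_1 ≅ Z^2,  H_2 = 0.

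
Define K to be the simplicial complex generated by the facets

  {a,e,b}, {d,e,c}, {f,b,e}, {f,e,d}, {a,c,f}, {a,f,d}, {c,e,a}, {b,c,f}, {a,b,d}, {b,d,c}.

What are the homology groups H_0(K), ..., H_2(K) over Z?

H_0 = Z,  H_1 = Z_2,  H_2 = 0.

Fix the vertex order a < b < c < d < e < f and write every simplex with vertices in increasing order. Then dim K = 2 and the simplices of K are:

  0-simplices (6): a, b, c, d, e, f
  1-simplices (15): ab, ac, ad, ae, af, bc, bd, be, bf, cd, ce, cf, de, df, ef
  2-simplices (10): abd, abe, ace, acf, adf, bcd, bcf, bef, cde, def

Hence C_0 ≅ Z^6, C_1 ≅ Z^15, C_2 ≅ Z^10.

∂_1: C_1 → C_0 is given by ∂[p,q] = [q] − [p]. For instance
  ∂bc = c − b.
The 6×15 boundary matrix has rank 5 and Smith normal form diag(1,1,1,1,1).

∂_2: C_2 → C_1 acts by ∂[p,q,r] = [q,r] − [p,r] + [p,q]. For instance
  ∂bcd = cd − bd + bc,
  ∂def = ef − df + de.
The 15×10 boundary matrix has rank 10 and Smith normal form diag(1,1,1,1,1,1,1,1,1,2).

Now H_k = ker ∂_k / im ∂_{k+1}, so:

  H_0: rank C_0 − rank ∂_1 = 6 − 5 = 1, and the invariant factors of ∂_1 are all 1, so H_0 ≅ Z.
  H_1: rank ker ∂_1 − rank ∂_2 = (15 − 5) − 10 = 0, and ∂_2 has invariant factor 2 > 1, so H_1 ≅ Z_2.
  H_2: rank ker ∂_2 − rank ∂_3 = (10 − 10) − 0 = 0, and there is no ∂_3, so H_2 ≅ 0.

(K is a triangulation of the real projective plane RP^2.)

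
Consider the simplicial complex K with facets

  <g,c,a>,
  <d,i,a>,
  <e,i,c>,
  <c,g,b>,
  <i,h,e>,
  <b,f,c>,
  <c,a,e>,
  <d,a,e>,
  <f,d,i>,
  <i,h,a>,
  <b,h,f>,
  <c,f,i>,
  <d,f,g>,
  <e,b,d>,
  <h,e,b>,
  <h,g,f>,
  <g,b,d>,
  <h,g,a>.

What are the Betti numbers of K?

b_0 = 1, b_1 = 1, b_2 = 0.

Order the vertices as a < b < c < d < e < f < g < h < i. Listing each simplex with vertices in this order, K has dimension 2 with simplices:

  0-simplices (9): a, b, c, d, e, f, g, h, i
  1-simplices (27): ac, ad, ae, ag, ah, ai, bc, bd, be, bf, bg, bh, ce, cf, cg, ci, de, df, dg, di, eh, ei, fg, fh, fi, gh, hi
  2-simplices (18): ace, acg, ade, adi, agh, ahi, bcf, bcg, bde, bdg, beh, bfh, cei, cfi, dfg, dfi, ehi, fgh

Hence C_0 ≅ Z^9, C_1 ≅ Z^27, C_2 ≅ Z^18.

The boundary map ∂_1: C_1 → C_0 sends each edge [p,q] (with p < q) to q − p. For instance
  ∂ai = i − a.
This gives a 9×27 integer matrix of rank 8; reducing to Smith normal form yields diagonal entries (1,1,1,1,1,1,1,1).

∂_2: C_2 → C_1 acts by ∂[p,q,r] = [q,r] − [p,r] + [p,q]. For instance
  ∂agh = gh − ah + ag,
  ∂bcf = cf − bf + bc.
The 27×18 boundary matrix has rank 18 and Smith normal form diag(1,1,1,1,1,1,1,1,1,1,1,1,1,1,1,1,1,2).

Reading off H_k = ker ∂_k / im ∂_{k+1}:

  H_0: rank C_0 − rank ∂_1 = 9 − 8 = 1, and the invariant factors of ∂_1 are all 1, so H_0 = Z.
  H_1: rank ker ∂_1 − rank ∂_2 = (27 − 8) − 18 = 1, and ∂_2 has invariant factor 2 > 1, so H_1 = Z ⊕ Z_2.
  H_2: rank ker ∂_2 − rank ∂_3 = (18 − 18) − 0 = 0, and there is no ∂_3, so H_2 = 0.

Hence the Betti numbers are b_0 = 1, b_1 = 1, b_2 = 0.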